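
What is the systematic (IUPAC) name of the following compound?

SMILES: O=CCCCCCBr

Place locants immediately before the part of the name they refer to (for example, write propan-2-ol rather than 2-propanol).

6-bromohexanal

Counting along the main chain through the –CHO group gives 6 carbons: the parent is hexane.
The highest-priority functional group is an aldehyde (terminal –CHO), so the name ends in -al.
Choose the numbering such that the aldehyde carbon is C-1 by definition.
That gives a bromo group at C-6.
Assembling the pieces gives 6-bromohexanal.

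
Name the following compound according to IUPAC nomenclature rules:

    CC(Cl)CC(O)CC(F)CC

2-chloro-6-fluorooctan-4-ol

The longest carbon chain that includes the –OH group has 8 carbons, so the parent hydride is octane.
An alcohol (–OH) is the principal characteristic group, giving the suffix -ol.
Choose the numbering such that numbering from this end puts the hydroxyl group at C-4 rather than C-5.
This places the hydroxyl at C-4; a chloro group at C-2; a fluoro group at C-6.
Prefixes are listed alphabetically: chloro, fluoro.
Putting it together: 2-chloro-6-fluorooctan-4-ol.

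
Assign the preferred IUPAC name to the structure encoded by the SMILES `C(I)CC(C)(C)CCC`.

1-iodo-3,3-dimethylhexane

The longest carbon chain is 6 atoms: the parent is hexane.
The numbering direction is chosen so that the substituent locant set {1,3,3} is lower than {4,4,6} at the first point of difference.
This places an iodo group at C-1; two methyl groups at C-3.
Substituent prefixes are cited in alphabetical order (multiplying prefixes like di-/tri- are ignored for ordering).
The name is 1-iodo-3,3-dimethylhexane.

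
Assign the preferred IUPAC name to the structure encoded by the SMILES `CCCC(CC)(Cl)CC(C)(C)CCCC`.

The parent chain contains 10 carbons (decane).
The numbering direction is chosen so that the substituent locant set {4,4,6,6} is lower than {5,5,7,7} at the first point of difference.
That gives a chloro group at C-4; an ethyl group at C-4; two methyl groups at C-6.
The substituents are ordered alphabetically, ignoring any di-/tri- multipliers.
Putting it together: 4-chloro-4-ethyl-6,6-dimethyldecane.

4-chloro-4-ethyl-6,6-dimethyldecane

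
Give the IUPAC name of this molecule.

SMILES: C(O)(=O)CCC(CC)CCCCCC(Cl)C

10-chloro-4-ethylundecanoic acid

The longest chain bearing the –COOH group is 11 carbons long (undecane).
A carboxylic acid (terminal –COOH) is the principal characteristic group, giving the suffix -oic acid.
Number the chain so that the carboxylic acid carbon is C-1 by definition.
This places a chloro group at C-10; an ethyl group at C-4.
Substituent prefixes are cited in alphabetical order (multiplying prefixes like di-/tri- are ignored for ordering).
Assembling the pieces gives 10-chloro-4-ethylundecanoic acid.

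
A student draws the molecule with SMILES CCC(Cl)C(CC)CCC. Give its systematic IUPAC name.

3-chloro-4-ethylheptane

The longest continuous carbon chain has 7 atoms, so the parent hydride is heptane.
Number the chain so that the substituent locant set {3,4} is lower than {4,5} at the first point of difference.
With this numbering: a chloro group at C-3; an ethyl group at C-4.
Substituent prefixes are cited in alphabetical order (multiplying prefixes like di-/tri- are ignored for ordering).
Assembling the pieces gives 3-chloro-4-ethylheptane.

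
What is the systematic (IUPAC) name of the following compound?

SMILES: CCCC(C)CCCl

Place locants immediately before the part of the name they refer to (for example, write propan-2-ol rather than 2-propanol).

1-chloro-3-methylhexane

The longest carbon chain is 6 atoms: the parent is hexane.
Choose the numbering such that the substituent locant set {1,3} is lower than {4,6} at the first point of difference.
That gives a chloro group at C-1; a methyl group at C-3.
The substituents are ordered alphabetically, ignoring any di-/tri- multipliers.
Assembling the pieces gives 1-chloro-3-methylhexane.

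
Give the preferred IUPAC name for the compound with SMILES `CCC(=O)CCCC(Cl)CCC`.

The longest carbon chain that includes the carbonyl has 10 carbons, so the parent hydride is decane.
The highest-priority functional group is a ketone (C=O on an internal carbon), so the name ends in -one.
Number the chain so that numbering from this end puts the carbonyl group at C-3 rather than C-8.
With this numbering: the carbonyl at C-3; a chloro group at C-7.
The name is 7-chlorodecan-3-one.

7-chlorodecan-3-one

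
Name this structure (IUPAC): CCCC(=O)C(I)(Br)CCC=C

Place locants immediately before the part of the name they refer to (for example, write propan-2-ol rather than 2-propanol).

Counting along the main chain through the carbonyl and the multiple bond gives 9 carbons: the parent is nonane.
A ketone (C=O on an internal carbon) is the principal characteristic group, giving the suffix -one.
There is one C=C double bond, indicated by the ending -ene.
The numbering direction is chosen so that numbering from this end puts the carbonyl group at C-4 rather than C-6.
With this numbering: the carbonyl at C-4; the double bond between C-8 and C-9; a bromo group at C-5; an iodo group at C-5.
Substituent prefixes are cited in alphabetical order (multiplying prefixes like di-/tri- are ignored for ordering).
The name is 5-bromo-5-iodonon-8-en-4-one.

5-bromo-5-iodonon-8-en-4-one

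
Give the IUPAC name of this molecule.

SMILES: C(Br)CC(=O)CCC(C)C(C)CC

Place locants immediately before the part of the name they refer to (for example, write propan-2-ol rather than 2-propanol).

1-bromo-6,7-dimethylnonan-3-one

The longest carbon chain that includes the carbonyl has 9 carbons, so the parent hydride is nonane.
The highest-priority functional group is a ketone (C=O on an internal carbon), so the name ends in -one.
Choose the numbering such that numbering from this end puts the carbonyl group at C-3 rather than C-7.
That gives the carbonyl at C-3; a bromo group at C-1; methyl groups at C-6 and C-7.
Substituent prefixes are cited in alphabetical order (multiplying prefixes like di-/tri- are ignored for ordering).
Putting it together: 1-bromo-6,7-dimethylnonan-3-one.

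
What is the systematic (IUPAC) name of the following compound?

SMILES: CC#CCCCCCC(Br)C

The longest chain bearing the multiple bond is 10 carbons long (decane).
There is one C≡C triple bond, indicated by the ending -yne.
The numbering direction is chosen so that numbering from this end puts the triple bond at C-2 rather than C-8.
With this numbering: the triple bond between C-2 and C-3; a bromo group at C-9.
Putting it together: 9-bromodec-2-yne.

9-bromodec-2-yne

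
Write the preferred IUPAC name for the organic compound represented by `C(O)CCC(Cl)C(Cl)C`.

4,5-dichlorohexan-1-ol

The longest carbon chain that includes the –OH group has 6 carbons, so the parent hydride is hexane.
The highest-priority functional group is an alcohol (–OH), so the name ends in -ol.
The numbering direction is chosen so that numbering from this end puts the hydroxyl group at C-1 rather than C-6.
With this numbering: the hydroxyl at C-1; chloro groups at C-4 and C-5.
Assembling the pieces gives 4,5-dichlorohexan-1-ol.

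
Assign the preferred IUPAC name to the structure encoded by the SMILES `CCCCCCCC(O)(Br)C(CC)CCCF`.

5-bromo-4-ethyl-1-fluorododecan-5-ol

The longest chain bearing the –OH group is 12 carbons long (dodecane).
The highest-priority functional group is an alcohol (–OH), so the name ends in -ol.
Number the chain so that numbering from this end puts the hydroxyl group at C-5 rather than C-8.
That gives the hydroxyl at C-5; a bromo group at C-5; an ethyl group at C-4; a fluoro group at C-1.
Substituent prefixes are cited in alphabetical order (multiplying prefixes like di-/tri- are ignored for ordering).
The name is 5-bromo-4-ethyl-1-fluorododecan-5-ol.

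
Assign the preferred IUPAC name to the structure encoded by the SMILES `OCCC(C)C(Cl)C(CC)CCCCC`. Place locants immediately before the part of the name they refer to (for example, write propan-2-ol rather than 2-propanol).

4-chloro-5-ethyl-3-methyldecan-1-ol

The longest chain bearing the –OH group is 10 carbons long (decane).
An alcohol (–OH) is the principal characteristic group, giving the suffix -ol.
Number the chain so that numbering from this end puts the hydroxyl group at C-1 rather than C-10.
That gives the hydroxyl at C-1; a chloro group at C-4; an ethyl group at C-5; a methyl group at C-3.
The substituents are ordered alphabetically, ignoring any di-/tri- multipliers.
The name is 4-chloro-5-ethyl-3-methyldecan-1-ol.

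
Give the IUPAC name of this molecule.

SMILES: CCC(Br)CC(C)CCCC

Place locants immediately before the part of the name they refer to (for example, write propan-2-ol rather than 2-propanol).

The longest carbon chain is 9 atoms: the parent is nonane.
The numbering direction is chosen so that the substituent locant set {3,5} is lower than {5,7} at the first point of difference.
With this numbering: a bromo group at C-3; a methyl group at C-5.
Substituent prefixes are cited in alphabetical order (multiplying prefixes like di-/tri- are ignored for ordering).
Assembling the pieces gives 3-bromo-5-methylnonane.

3-bromo-5-methylnonane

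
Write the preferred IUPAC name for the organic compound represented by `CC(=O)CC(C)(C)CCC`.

4,4-dimethylheptan-2-one

The longest chain bearing the carbonyl is 7 carbons long (heptane).
The principal characteristic group is a ketone (C=O on an internal carbon), named with the suffix -one.
The numbering direction is chosen so that numbering from this end puts the carbonyl group at C-2 rather than C-6.
With this numbering: the carbonyl at C-2; two methyl groups at C-4.
Assembling the pieces gives 4,4-dimethylheptan-2-one.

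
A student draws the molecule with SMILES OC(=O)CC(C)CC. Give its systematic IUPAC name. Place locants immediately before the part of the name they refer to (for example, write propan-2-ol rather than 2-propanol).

The longest carbon chain that includes the –COOH group has 5 carbons, so the parent hydride is pentane.
A carboxylic acid (terminal –COOH) is the principal characteristic group, giving the suffix -oic acid.
Number the chain so that the carboxylic acid carbon is C-1 by definition.
With this numbering: a methyl group at C-3.
Assembling the pieces gives 3-methylpentanoic acid.

3-methylpentanoic acid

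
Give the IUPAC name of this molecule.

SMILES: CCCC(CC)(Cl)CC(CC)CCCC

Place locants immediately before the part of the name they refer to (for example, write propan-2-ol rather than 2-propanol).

The longest carbon chain is 10 atoms: the parent is decane.
The numbering direction is chosen so that the substituent locant set {4,4,6} is lower than {5,7,7} at the first point of difference.
With this numbering: a chloro group at C-4; ethyl groups at C-4 and C-6.
Substituent prefixes are cited in alphabetical order (multiplying prefixes like di-/tri- are ignored for ordering).
Assembling the pieces gives 4-chloro-4,6-diethyldecane.

4-chloro-4,6-diethyldecane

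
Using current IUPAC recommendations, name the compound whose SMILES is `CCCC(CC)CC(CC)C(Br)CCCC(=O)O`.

The longest carbon chain that includes the –COOH group has 11 carbons, so the parent hydride is undecane.
A carboxylic acid (terminal –COOH) is the principal characteristic group, giving the suffix -oic acid.
Choose the numbering such that the carboxylic acid carbon is C-1 by definition.
This places a bromo group at C-5; ethyl groups at C-6 and C-8.
The substituents are ordered alphabetically, ignoring any di-/tri- multipliers.
Assembling the pieces gives 5-bromo-6,8-diethylundecanoic acid.

5-bromo-6,8-diethylundecanoic acid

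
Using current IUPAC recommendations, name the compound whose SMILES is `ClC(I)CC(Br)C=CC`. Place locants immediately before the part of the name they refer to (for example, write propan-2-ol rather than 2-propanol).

The longest chain bearing the multiple bond is 6 carbons long (hexane).
There is one C=C double bond, indicated by the ending -ene.
Choose the numbering such that numbering from this end puts the double bond at C-2 rather than C-4.
With this numbering: the double bond between C-2 and C-3; a bromo group at C-4; a chloro group at C-6; an iodo group at C-6.
The substituents are ordered alphabetically, ignoring any di-/tri- multipliers.
Assembling the pieces gives 4-bromo-6-chloro-6-iodohex-2-ene.

4-bromo-6-chloro-6-iodohex-2-ene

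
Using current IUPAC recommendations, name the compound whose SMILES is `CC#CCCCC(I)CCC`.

7-iododec-2-yne

Counting along the main chain through the multiple bond gives 10 carbons: the parent is decane.
There is one C≡C triple bond, indicated by the ending -yne.
Choose the numbering such that numbering from this end puts the triple bond at C-2 rather than C-8.
That gives the triple bond between C-2 and C-3; an iodo group at C-7.
Assembling the pieces gives 7-iododec-2-yne.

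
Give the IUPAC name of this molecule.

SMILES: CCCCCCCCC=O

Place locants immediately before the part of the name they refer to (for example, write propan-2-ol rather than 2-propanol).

nonanal

The longest carbon chain that includes the –CHO group has 9 carbons, so the parent hydride is nonane.
The principal characteristic group is an aldehyde (terminal –CHO), named with the suffix -al.
Number the chain so that the aldehyde carbon is C-1 by definition.
The name is nonanal.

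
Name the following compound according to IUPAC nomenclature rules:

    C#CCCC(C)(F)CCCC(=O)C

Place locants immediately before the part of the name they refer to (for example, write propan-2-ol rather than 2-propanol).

6-fluoro-6-methyldec-9-yn-2-one

The longest chain bearing the carbonyl and the multiple bond is 10 carbons long (decane).
A ketone (C=O on an internal carbon) is the principal characteristic group, giving the suffix -one.
There is one C≡C triple bond, indicated by the ending -yne.
Choose the numbering such that numbering from this end puts the carbonyl group at C-2 rather than C-9.
That gives the carbonyl at C-2; the triple bond between C-9 and C-10; a fluoro group at C-6; a methyl group at C-6.
Substituent prefixes are cited in alphabetical order (multiplying prefixes like di-/tri- are ignored for ordering).
Assembling the pieces gives 6-fluoro-6-methyldec-9-yn-2-one.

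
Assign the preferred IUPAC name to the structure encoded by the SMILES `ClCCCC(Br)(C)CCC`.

The parent chain contains 7 carbons (heptane).
Number the chain so that the substituent locant set {1,4,4} is lower than {4,4,7} at the first point of difference.
With this numbering: a bromo group at C-4; a chloro group at C-1; a methyl group at C-4.
Prefixes are listed alphabetically: bromo, chloro, methyl.
The name is 4-bromo-1-chloro-4-methylheptane.

4-bromo-1-chloro-4-methylheptane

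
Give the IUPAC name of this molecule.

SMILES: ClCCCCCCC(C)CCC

1-chloro-7-methyldecane

The parent chain contains 10 carbons (decane).
Choose the numbering such that the substituent locant set {1,7} is lower than {4,10} at the first point of difference.
With this numbering: a chloro group at C-1; a methyl group at C-7.
The substituents are ordered alphabetically, ignoring any di-/tri- multipliers.
Putting it together: 1-chloro-7-methyldecane.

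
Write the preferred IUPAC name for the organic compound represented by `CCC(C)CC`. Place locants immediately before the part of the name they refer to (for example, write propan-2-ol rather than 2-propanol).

3-methylpentane

The longest continuous carbon chain has 5 atoms, so the parent hydride is pentane.
The molecule is symmetric, so either numbering direction gives the same locants.
With this numbering: a methyl group at C-3.
Putting it together: 3-methylpentane.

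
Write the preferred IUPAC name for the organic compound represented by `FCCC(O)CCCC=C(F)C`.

1,8-difluoronon-7-en-3-ol

The longest chain bearing the –OH group and the multiple bond is 9 carbons long (nonane).
The principal characteristic group is an alcohol (–OH), named with the suffix -ol.
The chain contains a C=C double bond, so the unsaturation ending is -ene.
Choose the numbering such that numbering from this end puts the hydroxyl group at C-3 rather than C-7.
That gives the hydroxyl at C-3; the double bond between C-7 and C-8; fluoro groups at C-1 and C-8.
Putting it together: 1,8-difluoronon-7-en-3-ol.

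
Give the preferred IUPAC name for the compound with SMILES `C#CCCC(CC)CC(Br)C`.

7-bromo-5-ethyloct-1-yne

The longest chain bearing the multiple bond is 8 carbons long (octane).
There is one C≡C triple bond, indicated by the ending -yne.
Number the chain so that numbering from this end puts the triple bond at C-1 rather than C-7.
This places the triple bond between C-1 and C-2; a bromo group at C-7; an ethyl group at C-5.
Substituent prefixes are cited in alphabetical order (multiplying prefixes like di-/tri- are ignored for ordering).
Assembling the pieces gives 7-bromo-5-ethyloct-1-yne.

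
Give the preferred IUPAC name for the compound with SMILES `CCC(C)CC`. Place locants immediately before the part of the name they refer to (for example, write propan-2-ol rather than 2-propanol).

3-methylpentane

The parent chain contains 5 carbons (pentane).
Both numbering directions give the same locant set; either may be used.
This places a methyl group at C-3.
The name is 3-methylpentane.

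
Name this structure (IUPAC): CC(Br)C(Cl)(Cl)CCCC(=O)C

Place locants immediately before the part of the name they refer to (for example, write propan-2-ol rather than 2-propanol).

The longest carbon chain that includes the carbonyl has 8 carbons, so the parent hydride is octane.
The principal characteristic group is a ketone (C=O on an internal carbon), named with the suffix -one.
Choose the numbering such that numbering from this end puts the carbonyl group at C-2 rather than C-7.
With this numbering: the carbonyl at C-2; a bromo group at C-7; two chloro groups at C-6.
Prefixes are listed alphabetically: bromo, chloro.
The name is 7-bromo-6,6-dichlorooctan-2-one.

7-bromo-6,6-dichlorooctan-2-one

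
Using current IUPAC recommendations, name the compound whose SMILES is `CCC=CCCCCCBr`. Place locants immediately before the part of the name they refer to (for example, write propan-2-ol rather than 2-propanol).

The longest chain bearing the multiple bond is 9 carbons long (nonane).
The chain contains a C=C double bond, so the unsaturation ending is -ene.
Number the chain so that numbering from this end puts the double bond at C-3 rather than C-6.
That gives the double bond between C-3 and C-4; a bromo group at C-9.
The name is 9-bromonon-3-ene.

9-bromonon-3-ene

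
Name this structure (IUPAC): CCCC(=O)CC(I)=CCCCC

The longest chain bearing the carbonyl and the multiple bond is 11 carbons long (undecane).
The principal characteristic group is a ketone (C=O on an internal carbon), named with the suffix -one.
A C=C double bond in the chain gives the infix -ene-.
Choose the numbering such that numbering from this end puts the carbonyl group at C-4 rather than C-8.
That gives the carbonyl at C-4; the double bond between C-6 and C-7; an iodo group at C-6.
Putting it together: 6-iodoundec-6-en-4-one.

6-iodoundec-6-en-4-one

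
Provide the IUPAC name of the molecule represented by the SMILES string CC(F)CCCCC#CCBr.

The longest carbon chain that includes the multiple bond has 9 carbons, so the parent hydride is nonane.
The chain contains a C≡C triple bond, so the unsaturation ending is -yne.
The numbering direction is chosen so that numbering from this end puts the triple bond at C-2 rather than C-7.
With this numbering: the triple bond between C-2 and C-3; a bromo group at C-1; a fluoro group at C-8.
The substituents are ordered alphabetically, ignoring any di-/tri- multipliers.
Putting it together: 1-bromo-8-fluoronon-2-yne.

1-bromo-8-fluoronon-2-yne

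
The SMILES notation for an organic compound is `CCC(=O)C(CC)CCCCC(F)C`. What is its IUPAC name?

4-ethyl-9-fluorodecan-3-one

Counting along the main chain through the carbonyl gives 10 carbons: the parent is decane.
A ketone (C=O on an internal carbon) is the principal characteristic group, giving the suffix -one.
Number the chain so that numbering from this end puts the carbonyl group at C-3 rather than C-8.
This places the carbonyl at C-3; an ethyl group at C-4; a fluoro group at C-9.
The substituents are ordered alphabetically, ignoring any di-/tri- multipliers.
Assembling the pieces gives 4-ethyl-9-fluorodecan-3-one.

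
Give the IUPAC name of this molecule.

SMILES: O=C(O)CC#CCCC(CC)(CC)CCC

7,7-diethyldec-3-ynoic acid

Counting along the main chain through the –COOH group and the multiple bond gives 10 carbons: the parent is decane.
A carboxylic acid (terminal –COOH) is the principal characteristic group, giving the suffix -oic acid.
There is one C≡C triple bond, indicated by the ending -yne.
Number the chain so that the carboxylic acid carbon is C-1 by definition.
That gives the triple bond between C-3 and C-4; two ethyl groups at C-7.
The name is 7,7-diethyldec-3-ynoic acid.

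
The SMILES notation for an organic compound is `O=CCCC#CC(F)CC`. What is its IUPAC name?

6-fluorooct-4-ynal

The longest chain bearing the –CHO group and the multiple bond is 8 carbons long (octane).
An aldehyde (terminal –CHO) is the principal characteristic group, giving the suffix -al.
The chain contains a C≡C triple bond, so the unsaturation ending is -yne.
The numbering direction is chosen so that the aldehyde carbon is C-1 by definition.
That gives the triple bond between C-4 and C-5; a fluoro group at C-6.
Assembling the pieces gives 6-fluorooct-4-ynal.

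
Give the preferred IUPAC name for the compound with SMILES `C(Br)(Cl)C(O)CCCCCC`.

The longest chain bearing the –OH group is 8 carbons long (octane).
The principal characteristic group is an alcohol (–OH), named with the suffix -ol.
Number the chain so that numbering from this end puts the hydroxyl group at C-2 rather than C-7.
That gives the hydroxyl at C-2; a bromo group at C-1; a chloro group at C-1.
Substituent prefixes are cited in alphabetical order (multiplying prefixes like di-/tri- are ignored for ordering).
Putting it together: 1-bromo-1-chlorooctan-2-ol.

1-bromo-1-chlorooctan-2-ol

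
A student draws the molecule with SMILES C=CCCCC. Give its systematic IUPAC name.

The longest carbon chain that includes the multiple bond has 6 carbons, so the parent hydride is hexane.
There is one C=C double bond, indicated by the ending -ene.
The numbering direction is chosen so that numbering from this end puts the double bond at C-1 rather than C-5.
This places the double bond between C-1 and C-2.
Putting it together: hex-1-ene.

hex-1-ene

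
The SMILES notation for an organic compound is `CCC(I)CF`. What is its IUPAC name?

The longest continuous carbon chain has 4 atoms, so the parent hydride is butane.
Choose the numbering such that the substituent locant set {1,2} is lower than {3,4} at the first point of difference.
This places a fluoro group at C-1; an iodo group at C-2.
Prefixes are listed alphabetically: fluoro, iodo.
The name is 1-fluoro-2-iodobutane.

1-fluoro-2-iodobutane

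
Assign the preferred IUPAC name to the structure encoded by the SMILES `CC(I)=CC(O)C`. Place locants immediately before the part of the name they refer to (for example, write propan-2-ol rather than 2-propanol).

4-iodopent-3-en-2-ol

Counting along the main chain through the –OH group and the multiple bond gives 5 carbons: the parent is pentane.
The highest-priority functional group is an alcohol (–OH), so the name ends in -ol.
There is one C=C double bond, indicated by the ending -ene.
The numbering direction is chosen so that numbering from this end puts the hydroxyl group at C-2 rather than C-4.
This places the hydroxyl at C-2; the double bond between C-3 and C-4; an iodo group at C-4.
Assembling the pieces gives 4-iodopent-3-en-2-ol.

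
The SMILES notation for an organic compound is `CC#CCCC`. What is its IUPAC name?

hex-2-yne

The longest chain bearing the multiple bond is 6 carbons long (hexane).
There is one C≡C triple bond, indicated by the ending -yne.
The numbering direction is chosen so that numbering from this end puts the triple bond at C-2 rather than C-4.
This places the triple bond between C-2 and C-3.
Assembling the pieces gives hex-2-yne.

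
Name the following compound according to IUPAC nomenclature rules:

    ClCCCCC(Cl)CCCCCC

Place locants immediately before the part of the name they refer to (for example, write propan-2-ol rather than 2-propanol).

1,5-dichloroundecane

The parent chain contains 11 carbons (undecane).
Choose the numbering such that the substituent locant set {1,5} is lower than {7,11} at the first point of difference.
With this numbering: chloro groups at C-1 and C-5.
Assembling the pieces gives 1,5-dichloroundecane.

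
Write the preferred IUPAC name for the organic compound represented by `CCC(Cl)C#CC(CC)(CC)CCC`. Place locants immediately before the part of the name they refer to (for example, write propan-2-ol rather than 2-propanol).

Counting along the main chain through the multiple bond gives 9 carbons: the parent is nonane.
The chain contains a C≡C triple bond, so the unsaturation ending is -yne.
The numbering direction is chosen so that numbering from this end puts the triple bond at C-4 rather than C-5.
That gives the triple bond between C-4 and C-5; a chloro group at C-3; two ethyl groups at C-6.
The substituents are ordered alphabetically, ignoring any di-/tri- multipliers.
The name is 3-chloro-6,6-diethylnon-4-yne.

3-chloro-6,6-diethylnon-4-yne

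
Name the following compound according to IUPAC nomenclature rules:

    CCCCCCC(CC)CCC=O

The longest chain bearing the –CHO group is 10 carbons long (decane).
The principal characteristic group is an aldehyde (terminal –CHO), named with the suffix -al.
The numbering direction is chosen so that the aldehyde carbon is C-1 by definition.
With this numbering: an ethyl group at C-4.
Putting it together: 4-ethyldecanal.

4-ethyldecanal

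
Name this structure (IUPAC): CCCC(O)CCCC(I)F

The longest carbon chain that includes the –OH group has 8 carbons, so the parent hydride is octane.
The highest-priority functional group is an alcohol (–OH), so the name ends in -ol.
Choose the numbering such that numbering from this end puts the hydroxyl group at C-4 rather than C-5.
This places the hydroxyl at C-4; a fluoro group at C-8; an iodo group at C-8.
The substituents are ordered alphabetically, ignoring any di-/tri- multipliers.
Assembling the pieces gives 8-fluoro-8-iodooctan-4-ol.

8-fluoro-8-iodooctan-4-ol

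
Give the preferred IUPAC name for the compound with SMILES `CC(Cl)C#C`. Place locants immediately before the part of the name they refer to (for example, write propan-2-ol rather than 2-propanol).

3-chlorobut-1-yne

Counting along the main chain through the multiple bond gives 4 carbons: the parent is butane.
A C≡C triple bond in the chain gives the infix -yne-.
The numbering direction is chosen so that numbering from this end puts the triple bond at C-1 rather than C-3.
With this numbering: the triple bond between C-1 and C-2; a chloro group at C-3.
Assembling the pieces gives 3-chlorobut-1-yne.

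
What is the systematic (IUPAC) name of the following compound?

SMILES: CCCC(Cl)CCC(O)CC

6-chlorononan-3-ol

Counting along the main chain through the –OH group gives 9 carbons: the parent is nonane.
The principal characteristic group is an alcohol (–OH), named with the suffix -ol.
Number the chain so that numbering from this end puts the hydroxyl group at C-3 rather than C-7.
With this numbering: the hydroxyl at C-3; a chloro group at C-6.
Assembling the pieces gives 6-chlorononan-3-ol.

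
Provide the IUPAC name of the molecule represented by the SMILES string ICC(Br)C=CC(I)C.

The longest chain bearing the multiple bond is 6 carbons long (hexane).
The chain contains a C=C double bond, so the unsaturation ending is -ene.
Number the chain so that the substituent locant set {1,2,5} is lower than {2,5,6} at the first point of difference.
That gives the double bond between C-3 and C-4; a bromo group at C-2; iodo groups at C-1 and C-5.
Substituent prefixes are cited in alphabetical order (multiplying prefixes like di-/tri- are ignored for ordering).
The name is 2-bromo-1,5-diiodohex-3-ene.

2-bromo-1,5-diiodohex-3-ene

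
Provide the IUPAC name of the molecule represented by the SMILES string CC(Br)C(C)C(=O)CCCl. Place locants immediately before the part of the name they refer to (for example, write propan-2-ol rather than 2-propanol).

Counting along the main chain through the carbonyl gives 6 carbons: the parent is hexane.
The highest-priority functional group is a ketone (C=O on an internal carbon), so the name ends in -one.
Choose the numbering such that numbering from this end puts the carbonyl group at C-3 rather than C-4.
This places the carbonyl at C-3; a bromo group at C-5; a chloro group at C-1; a methyl group at C-4.
The substituents are ordered alphabetically, ignoring any di-/tri- multipliers.
The name is 5-bromo-1-chloro-4-methylhexan-3-one.

5-bromo-1-chloro-4-methylhexan-3-one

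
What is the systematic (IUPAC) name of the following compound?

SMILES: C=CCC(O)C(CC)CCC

5-ethyloct-1-en-4-ol

Counting along the main chain through the –OH group and the multiple bond gives 8 carbons: the parent is octane.
The principal characteristic group is an alcohol (–OH), named with the suffix -ol.
There is one C=C double bond, indicated by the ending -ene.
Number the chain so that numbering from this end puts the hydroxyl group at C-4 rather than C-5.
With this numbering: the hydroxyl at C-4; the double bond between C-1 and C-2; an ethyl group at C-5.
The name is 5-ethyloct-1-en-4-ol.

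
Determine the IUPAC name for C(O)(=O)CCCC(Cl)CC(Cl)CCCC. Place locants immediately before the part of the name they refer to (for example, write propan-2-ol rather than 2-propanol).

5,7-dichloroundecanoic acid

Counting along the main chain through the –COOH group gives 11 carbons: the parent is undecane.
The principal characteristic group is a carboxylic acid (terminal –COOH), named with the suffix -oic acid.
Number the chain so that the carboxylic acid carbon is C-1 by definition.
This places chloro groups at C-5 and C-7.
Assembling the pieces gives 5,7-dichloroundecanoic acid.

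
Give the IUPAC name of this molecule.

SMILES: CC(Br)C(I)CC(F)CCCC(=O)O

Counting along the main chain through the –COOH group gives 9 carbons: the parent is nonane.
A carboxylic acid (terminal –COOH) is the principal characteristic group, giving the suffix -oic acid.
Number the chain so that the carboxylic acid carbon is C-1 by definition.
This places a bromo group at C-8; a fluoro group at C-5; an iodo group at C-7.
The substituents are ordered alphabetically, ignoring any di-/tri- multipliers.
Assembling the pieces gives 8-bromo-5-fluoro-7-iodononanoic acid.

8-bromo-5-fluoro-7-iodononanoic acid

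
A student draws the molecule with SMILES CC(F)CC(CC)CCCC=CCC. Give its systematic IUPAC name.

8-ethyl-10-fluoroundec-3-ene

The longest carbon chain that includes the multiple bond has 11 carbons, so the parent hydride is undecane.
A C=C double bond in the chain gives the infix -ene-.
Number the chain so that numbering from this end puts the double bond at C-3 rather than C-8.
With this numbering: the double bond between C-3 and C-4; an ethyl group at C-8; a fluoro group at C-10.
Prefixes are listed alphabetically: ethyl, fluoro.
Assembling the pieces gives 8-ethyl-10-fluoroundec-3-ene.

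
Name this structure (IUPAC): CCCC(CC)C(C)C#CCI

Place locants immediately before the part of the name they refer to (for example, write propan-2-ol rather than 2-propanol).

Counting along the main chain through the multiple bond gives 8 carbons: the parent is octane.
There is one C≡C triple bond, indicated by the ending -yne.
Number the chain so that numbering from this end puts the triple bond at C-2 rather than C-6.
That gives the triple bond between C-2 and C-3; an ethyl group at C-5; an iodo group at C-1; a methyl group at C-4.
Substituent prefixes are cited in alphabetical order (multiplying prefixes like di-/tri- are ignored for ordering).
Assembling the pieces gives 5-ethyl-1-iodo-4-methyloct-2-yne.

5-ethyl-1-iodo-4-methyloct-2-yne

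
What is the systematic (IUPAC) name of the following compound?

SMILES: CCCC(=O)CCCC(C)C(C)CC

The longest chain bearing the carbonyl is 11 carbons long (undecane).
The principal characteristic group is a ketone (C=O on an internal carbon), named with the suffix -one.
The numbering direction is chosen so that numbering from this end puts the carbonyl group at C-4 rather than C-8.
With this numbering: the carbonyl at C-4; methyl groups at C-8 and C-9.
The name is 8,9-dimethylundecan-4-one.

8,9-dimethylundecan-4-one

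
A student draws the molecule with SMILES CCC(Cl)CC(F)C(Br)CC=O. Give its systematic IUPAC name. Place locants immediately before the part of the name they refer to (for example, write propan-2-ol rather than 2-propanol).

The longest carbon chain that includes the –CHO group has 8 carbons, so the parent hydride is octane.
The highest-priority functional group is an aldehyde (terminal –CHO), so the name ends in -al.
The numbering direction is chosen so that the aldehyde carbon is C-1 by definition.
With this numbering: a bromo group at C-3; a chloro group at C-6; a fluoro group at C-4.
The substituents are ordered alphabetically, ignoring any di-/tri- multipliers.
Putting it together: 3-bromo-6-chloro-4-fluorooctanal.

3-bromo-6-chloro-4-fluorooctanal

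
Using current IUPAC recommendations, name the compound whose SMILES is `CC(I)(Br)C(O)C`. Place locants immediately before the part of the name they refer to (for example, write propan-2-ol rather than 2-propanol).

The longest chain bearing the –OH group is 4 carbons long (butane).
An alcohol (–OH) is the principal characteristic group, giving the suffix -ol.
Number the chain so that numbering from this end puts the hydroxyl group at C-2 rather than C-3.
This places the hydroxyl at C-2; a bromo group at C-3; an iodo group at C-3.
The substituents are ordered alphabetically, ignoring any di-/tri- multipliers.
The name is 3-bromo-3-iodobutan-2-ol.

3-bromo-3-iodobutan-2-ol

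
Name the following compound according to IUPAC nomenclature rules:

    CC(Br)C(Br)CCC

The parent chain contains 6 carbons (hexane).
Choose the numbering such that the substituent locant set {2,3} is lower than {4,5} at the first point of difference.
That gives bromo groups at C-2 and C-3.
Assembling the pieces gives 2,3-dibromohexane.

2,3-dibromohexane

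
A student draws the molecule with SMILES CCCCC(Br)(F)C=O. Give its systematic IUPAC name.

The longest chain bearing the –CHO group is 6 carbons long (hexane).
An aldehyde (terminal –CHO) is the principal characteristic group, giving the suffix -al.
The numbering direction is chosen so that the aldehyde carbon is C-1 by definition.
With this numbering: a bromo group at C-2; a fluoro group at C-2.
The substituents are ordered alphabetically, ignoring any di-/tri- multipliers.
The name is 2-bromo-2-fluorohexanal.

2-bromo-2-fluorohexanal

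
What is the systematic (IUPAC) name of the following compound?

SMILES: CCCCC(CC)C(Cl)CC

3-chloro-4-ethyloctane

The longest carbon chain is 8 atoms: the parent is octane.
The numbering direction is chosen so that the substituent locant set {3,4} is lower than {5,6} at the first point of difference.
That gives a chloro group at C-3; an ethyl group at C-4.
The substituents are ordered alphabetically, ignoring any di-/tri- multipliers.
Putting it together: 3-chloro-4-ethyloctane.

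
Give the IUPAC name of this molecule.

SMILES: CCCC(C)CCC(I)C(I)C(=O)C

3,4-diiodo-7-methyldecan-2-one

The longest chain bearing the carbonyl is 10 carbons long (decane).
The principal characteristic group is a ketone (C=O on an internal carbon), named with the suffix -one.
Number the chain so that numbering from this end puts the carbonyl group at C-2 rather than C-9.
With this numbering: the carbonyl at C-2; iodo groups at C-3 and C-4; a methyl group at C-7.
Substituent prefixes are cited in alphabetical order (multiplying prefixes like di-/tri- are ignored for ordering).
Assembling the pieces gives 3,4-diiodo-7-methyldecan-2-one.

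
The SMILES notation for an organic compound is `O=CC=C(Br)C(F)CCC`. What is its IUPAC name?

Counting along the main chain through the –CHO group and the multiple bond gives 7 carbons: the parent is heptane.
The principal characteristic group is an aldehyde (terminal –CHO), named with the suffix -al.
The chain contains a C=C double bond, so the unsaturation ending is -ene.
Number the chain so that the aldehyde carbon is C-1 by definition.
This places the double bond between C-2 and C-3; a bromo group at C-3; a fluoro group at C-4.
The substituents are ordered alphabetically, ignoring any di-/tri- multipliers.
Putting it together: 3-bromo-4-fluorohept-2-enal.

3-bromo-4-fluorohept-2-enal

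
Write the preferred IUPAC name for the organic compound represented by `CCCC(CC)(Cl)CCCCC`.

4-chloro-4-ethylnonane

The longest carbon chain is 9 atoms: the parent is nonane.
Number the chain so that the substituent locant set {4,4} is lower than {6,6} at the first point of difference.
With this numbering: a chloro group at C-4; an ethyl group at C-4.
Prefixes are listed alphabetically: chloro, ethyl.
Putting it together: 4-chloro-4-ethylnonane.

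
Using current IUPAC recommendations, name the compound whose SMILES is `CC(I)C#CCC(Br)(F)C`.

The longest chain bearing the multiple bond is 7 carbons long (heptane).
There is one C≡C triple bond, indicated by the ending -yne.
Choose the numbering such that numbering from this end puts the triple bond at C-3 rather than C-4.
That gives the triple bond between C-3 and C-4; a bromo group at C-6; a fluoro group at C-6; an iodo group at C-2.
The substituents are ordered alphabetically, ignoring any di-/tri- multipliers.
The name is 6-bromo-6-fluoro-2-iodohept-3-yne.

6-bromo-6-fluoro-2-iodohept-3-yne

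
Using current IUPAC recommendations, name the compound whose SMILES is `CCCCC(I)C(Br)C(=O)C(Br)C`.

2,4-dibromo-5-iodononan-3-one

Counting along the main chain through the carbonyl gives 9 carbons: the parent is nonane.
The highest-priority functional group is a ketone (C=O on an internal carbon), so the name ends in -one.
Choose the numbering such that numbering from this end puts the carbonyl group at C-3 rather than C-7.
That gives the carbonyl at C-3; bromo groups at C-2 and C-4; an iodo group at C-5.
The substituents are ordered alphabetically, ignoring any di-/tri- multipliers.
The name is 2,4-dibromo-5-iodononan-3-one.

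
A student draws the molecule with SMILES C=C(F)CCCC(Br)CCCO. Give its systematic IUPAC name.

The longest chain bearing the –OH group and the multiple bond is 9 carbons long (nonane).
An alcohol (–OH) is the principal characteristic group, giving the suffix -ol.
There is one C=C double bond, indicated by the ending -ene.
Number the chain so that numbering from this end puts the hydroxyl group at C-1 rather than C-9.
This places the hydroxyl at C-1; the double bond between C-8 and C-9; a bromo group at C-4; a fluoro group at C-8.
The substituents are ordered alphabetically, ignoring any di-/tri- multipliers.
The name is 4-bromo-8-fluoronon-8-en-1-ol.

4-bromo-8-fluoronon-8-en-1-ol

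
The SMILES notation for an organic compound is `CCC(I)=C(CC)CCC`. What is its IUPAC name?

4-ethyl-3-iodohept-3-ene

Counting along the main chain through the multiple bond gives 7 carbons: the parent is heptane.
There is one C=C double bond, indicated by the ending -ene.
Number the chain so that numbering from this end puts the double bond at C-3 rather than C-4.
That gives the double bond between C-3 and C-4; an ethyl group at C-4; an iodo group at C-3.
Substituent prefixes are cited in alphabetical order (multiplying prefixes like di-/tri- are ignored for ordering).
Assembling the pieces gives 4-ethyl-3-iodohept-3-ene.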